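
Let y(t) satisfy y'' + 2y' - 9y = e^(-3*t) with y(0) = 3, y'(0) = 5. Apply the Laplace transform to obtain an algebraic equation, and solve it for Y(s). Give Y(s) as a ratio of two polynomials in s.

Y(s) = (3*s^2 + 20*s + 34)/(s^3 + 5*s^2 - 3*s - 27)

Transform both sides with L{·}.
With L{y''} = s^2 Y - s·y(0) - y'(0) and L{y'} = sY - y(0), with y(0) = 3, y'(0) = 5: the LHS transforms to (s^2 + 2*s - 9)Y - (3*s + 11).
The right side is L{e^(-3*t)} = 1/(s + 3).
So (s^2 + 2*s - 9)Y = 1/(s + 3) + (3*s + 11).
Divide through and combine into a single rational function.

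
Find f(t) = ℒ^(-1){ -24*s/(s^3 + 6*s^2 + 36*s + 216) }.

Factor the denominator: s^3 + 6*s^2 + 36*s + 216 = (s + 6)*(s^2 + 36).
Partial fraction decomposition gives [2/(s + 6)] + [-2*s/(s^2 + 36)] + [-12/(s^2 + 36)].
Invert each term: 2/(s + 6) ↔ 2e^(-6t); -2·s/(s^2 + 36) ↔ -2cos(6t); -2·6/(s^2 + 36) ↔ -2sin(6t).

f(t) = -2*sin(6*t) - 2*cos(6*t) + 2*exp(-6*t)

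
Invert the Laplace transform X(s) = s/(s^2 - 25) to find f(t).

Since L{cosh(5t)} = s/(s^2 - 25), the inverse is cosh(5*t).

f(t) = cosh(5*t)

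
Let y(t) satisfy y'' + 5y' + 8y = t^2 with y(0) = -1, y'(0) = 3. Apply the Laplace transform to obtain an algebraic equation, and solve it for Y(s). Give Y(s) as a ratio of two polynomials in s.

Y(s) = (-s^4 - 2*s^3 + 2)/(s^5 + 5*s^4 + 8*s^3)

Laplace-transform each side.
Using L{y''} = s^2 Y - s·y(0) - y'(0) and L{y'} = sY - y(0), with y(0) = -1, y'(0) = 3, the left side becomes (s^2 + 5*s + 8)Y - (-s - 2).
The right side is L{t^2} = 2/s^3.
So (s^2 + 5*s + 8)Y = 2/s^3 + (-s - 2).
Divide through and combine into a single rational function.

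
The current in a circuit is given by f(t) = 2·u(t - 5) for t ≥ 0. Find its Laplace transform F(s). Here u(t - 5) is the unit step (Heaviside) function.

F(s) = 2*exp(-5*s)/s

By the second shifting theorem, L{u(t - c)·g(t - c)} = e^(-cs)·G(s) with c = 5 and G(s) = L{g(t)}.
L{2} = 2/s.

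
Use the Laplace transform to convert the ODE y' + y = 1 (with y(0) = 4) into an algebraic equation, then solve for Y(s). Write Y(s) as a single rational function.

Y(s) = (4*s + 1)/(s^2 + s)

Laplace-transform each side.
The derivative rules (L{y'} = sY - y(0) = sY - 4) turn the left side into (s + 1)Y - (4).
The right side is L{1} = 1/s.
So (s + 1)Y = 1/s + (4).
Divide through and combine into a single rational function.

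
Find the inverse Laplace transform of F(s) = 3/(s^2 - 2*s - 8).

exp(t)*sinh(3*t)

Rewrite the denominator: s^2 - 2*s - 8 = (s - 1)^2 - 9.
The form in (s - 1) signals a first-shifting-theorem factor e^(t).
Since L{sinh(3t)} = 3/(s^2 - 9), the inverse is e^(t)*sinh(3*t).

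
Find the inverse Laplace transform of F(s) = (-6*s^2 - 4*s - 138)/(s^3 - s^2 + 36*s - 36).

Factor the denominator: s^3 - s^2 + 36*s - 36 = (s - 1)*(s^2 + 36).
Partial fraction decomposition gives [-4/(s - 1)] + [-2*s/(s^2 + 36)] + [-6/(s^2 + 36)].
Invert each term: -4/(s - 1) ↔ -4e^(t); -2·s/(s^2 + 36) ↔ -2cos(6t); -1·6/(s^2 + 36) ↔ -sin(6t).

-4*exp(t) - sin(6*t) - 2*cos(6*t)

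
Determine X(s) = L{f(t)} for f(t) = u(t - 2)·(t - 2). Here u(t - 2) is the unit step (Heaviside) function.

X(s) = exp(-2*s)/s^2

By the second shifting theorem, L{u(t - c)·g(t - c)} = e^(-cs)·G(s) with c = 2 and G(s) = L{g(t)}.
L{t} = 1!/s^2 = 1/s^2.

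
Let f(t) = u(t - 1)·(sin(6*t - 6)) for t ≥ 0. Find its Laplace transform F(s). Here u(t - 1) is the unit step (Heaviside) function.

By the second shifting theorem, L{u(t - c)·g(t - c)} = e^(-cs)·G(s) with c = 1 and G(s) = L{g(t)}.
L{sin(6t)} = 6/(s^2 + 36).

F(s) = 6*exp(-s)/(s^2 + 36)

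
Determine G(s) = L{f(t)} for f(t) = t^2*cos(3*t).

G(s) = 2*s*(s^2 - 27)/(s^2 + 9)^3

L{cos(3t)} = s/(s^2 + 9).
Then apply L{t^2·g(t)} = (-1)^2 d^2/ds^2[H(s)] with H(s) = s/(s^2 + 9):
differentiating 2 times and applying the sign gives 2*s*(s^2 - 27)/(s^2 + 9)^3.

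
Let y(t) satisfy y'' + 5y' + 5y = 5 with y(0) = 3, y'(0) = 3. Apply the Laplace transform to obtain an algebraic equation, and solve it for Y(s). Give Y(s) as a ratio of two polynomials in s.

Y(s) = (3*s^2 + 18*s + 5)/(s^3 + 5*s^2 + 5*s)

Laplace-transform each side.
The derivative rules (L{y''} = s^2 Y - s·y(0) - y'(0) and L{y'} = sY - y(0), with y(0) = 3, y'(0) = 3) turn the left side into (s^2 + 5*s + 5)Y - (3*s + 18).
The right side is L{5} = 5/s.
So (s^2 + 5*s + 5)Y = 5/s + (3*s + 18).
Solve for Y(s) and write it as one ratio of polynomials.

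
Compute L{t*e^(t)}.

L{e^(t)} = 1/(s - 1).
Then apply L{t·g(t)} = -d/ds[H(s)] with H(s) = 1/(s - 1):
differentiating 1 time and applying the sign gives (s - 1)^(-2).

(s - 1)^(-2)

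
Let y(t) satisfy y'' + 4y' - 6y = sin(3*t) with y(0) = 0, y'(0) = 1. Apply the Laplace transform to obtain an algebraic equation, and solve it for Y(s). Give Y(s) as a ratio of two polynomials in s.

Y(s) = (s^2 + 12)/(s^4 + 4*s^3 + 3*s^2 + 36*s - 54)

Apply the Laplace transform to the equation.
With L{y''} = s^2 Y - s·y(0) - y'(0) and L{y'} = sY - y(0), with y(0) = 0, y'(0) = 1: the LHS transforms to (s^2 + 4*s - 6)Y - (1).
The right side is L{sin(3*t)} = 3/(s^2 + 9).
So (s^2 + 4*s - 6)Y = 3/(s^2 + 9) + (1).
Divide through and combine into a single rational function.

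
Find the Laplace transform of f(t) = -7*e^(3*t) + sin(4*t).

4/(s^2 + 16) - 7/(s - 3)

Apply the Laplace transform termwise.
(-7)·[L{e^(3t)} = 1/(s - 3)]; L{sin(4t)} = 4/(s^2 + 16).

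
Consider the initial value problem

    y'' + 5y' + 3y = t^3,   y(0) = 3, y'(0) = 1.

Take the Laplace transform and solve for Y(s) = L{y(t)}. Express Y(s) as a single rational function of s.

Y(s) = (3*s^5 + 16*s^4 + 6)/(s^6 + 5*s^5 + 3*s^4)

Take the Laplace transform of both sides.
The derivative rules (L{y''} = s^2 Y - s·y(0) - y'(0) and L{y'} = sY - y(0), with y(0) = 3, y'(0) = 1) turn the left side into (s^2 + 5*s + 3)Y - (3*s + 16).
The right side is L{t^3} = 6/s^4.
So (s^2 + 5*s + 3)Y = 6/s^4 + (3*s + 16).
Solve for Y(s) and write it as one ratio of polynomials.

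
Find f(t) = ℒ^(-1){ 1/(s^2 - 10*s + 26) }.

f(t) = exp(5*t)*sin(t)

Rewrite the denominator: s^2 - 10*s + 26 = (s - 5)^2 + 1.
The form in (s - 5) signals a first-shifting-theorem factor e^(5t).
Since L{sin(t)} = 1/(s^2 + 1), the inverse is e^(5*t)*sin(t).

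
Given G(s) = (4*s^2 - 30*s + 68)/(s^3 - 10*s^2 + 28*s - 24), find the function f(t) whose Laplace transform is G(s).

f(t) = -6*t*exp(2*t) + 2*exp(6*t) + 2*exp(2*t)

Factor the denominator: s^3 - 10*s^2 + 28*s - 24 = (s - 6)*(s - 2)^2.
Partial fraction decomposition gives [2/(s - 2)] + [-6/(s - 2)^2] + [2/(s - 6)].
Invert each term: 2/(s - 2) ↔ 2e^(2t); -6/(s - 2)^2 ↔ -6t·e^(2t); 2/(s - 6) ↔ 2e^(6t).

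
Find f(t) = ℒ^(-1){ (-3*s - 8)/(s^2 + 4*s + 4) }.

Factor the denominator: s^2 + 4*s + 4 = (s + 2)^2.
Partial fraction decomposition gives [-3/(s + 2)] + [-2/(s + 2)^2].
Invert each term: -3/(s + 2) ↔ -3e^(-2t); -2/(s + 2)^2 ↔ -2t·e^(-2t).

f(t) = -2*t*exp(-2*t) - 3*exp(-2*t)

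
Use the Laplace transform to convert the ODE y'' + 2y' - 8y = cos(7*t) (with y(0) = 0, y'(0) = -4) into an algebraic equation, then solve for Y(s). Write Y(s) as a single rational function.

Laplace-transform each side.
Using L{y''} = s^2 Y - s·y(0) - y'(0) and L{y'} = sY - y(0), with y(0) = 0, y'(0) = -4, the left side becomes (s^2 + 2*s - 8)Y - (-4).
The right side is L{cos(7*t)} = s/(s^2 + 49).
So (s^2 + 2*s - 8)Y = s/(s^2 + 49) + (-4).
Divide through and combine into a single rational function.

Y(s) = (-4*s^2 + s - 196)/(s^4 + 2*s^3 + 41*s^2 + 98*s - 392)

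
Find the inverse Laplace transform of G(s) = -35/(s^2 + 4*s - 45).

-5*exp(-2*t)*sinh(7*t)

Rewrite the denominator: s^2 + 4*s - 45 = (s + 2)^2 - 49.
The form in (s + 2) signals a first-shifting-theorem factor e^(-2t).
Since L{sinh(7t)} = 7/(s^2 - 49), the inverse is e^(-2*t)*sinh(7*t), scaled by -5.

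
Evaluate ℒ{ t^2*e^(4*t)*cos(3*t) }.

2*(s - 4)*(s^2 - 8*s - 11)/(s^2 - 8*s + 25)^3

L{cos(3t)} = s/(s^2 + 9).
Multiplying by e^(4t) shifts s → s - 4, so L{e^(4*t)*cos(3*t)} = (s - 4)/((s - 4)^2 + 9).
Then apply L{t^2·g(t)} = (-1)^2 d^2/ds^2[G(s)] with G(s) = (s - 4)/((s - 4)^2 + 9):
differentiating 2 times and applying the sign gives 2*(s - 4)*(s^2 - 8*s - 11)/(s^2 - 8*s + 25)^3.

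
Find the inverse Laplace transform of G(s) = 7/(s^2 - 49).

sinh(7*t)

Since L{sinh(7t)} = 7/(s^2 - 49), the inverse is sinh(7*t).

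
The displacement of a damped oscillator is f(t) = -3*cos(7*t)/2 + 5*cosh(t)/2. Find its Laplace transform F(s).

Apply the Laplace transform termwise.
(-3/2)·[L{cos(7t)} = s/(s^2 + 49)]; (5/2)·[L{cosh(t)} = s/(s^2 - 1)].

F(s) = -3*s/(2*(s^2 + 49)) + 5*s/(2*(s^2 - 1))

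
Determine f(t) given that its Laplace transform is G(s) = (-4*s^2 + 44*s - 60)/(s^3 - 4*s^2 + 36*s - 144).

f(t) = exp(4*t) + 4*sin(6*t) - 5*cos(6*t)

Factor the denominator: s^3 - 4*s^2 + 36*s - 144 = (s - 4)*(s^2 + 36).
Partial fraction decomposition gives [1/(s - 4)] + [-5*s/(s^2 + 36)] + [24/(s^2 + 36)].
Invert each term: 1/(s - 4) ↔ e^(4t); -5·s/(s^2 + 36) ↔ -5cos(6t); 4·6/(s^2 + 36) ↔ 4sin(6t).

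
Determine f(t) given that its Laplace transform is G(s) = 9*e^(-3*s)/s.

The factor e^(-3s) signals a time shift by c = 3 (second shifting theorem).
L{9} = 9/s, so L^-1{9/s} = 9.
Hence the inverse is u(t - 3) times that function evaluated at t - 3.

f(t) = Heaviside(t - 3)*(9)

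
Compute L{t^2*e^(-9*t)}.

L{e^(-9t)} = 1/(s + 9).
Then apply L{t^2·g(t)} = (-1)^2 d^2/ds^2[H(s)] with H(s) = 1/(s + 9):
differentiating 2 times and applying the sign gives 2/(s + 9)^3.

2/(s + 9)^3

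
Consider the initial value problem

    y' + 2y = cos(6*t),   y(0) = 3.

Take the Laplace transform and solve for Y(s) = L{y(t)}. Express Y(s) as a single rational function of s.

Y(s) = (3*s^2 + s + 108)/(s^3 + 2*s^2 + 36*s + 72)

Transform both sides with L{·}.
With L{y'} = sY - y(0) = sY - 3: the LHS transforms to (s + 2)Y - (3).
The right side is L{cos(6*t)} = s/(s^2 + 36).
So (s + 2)Y = s/(s^2 + 36) + (3).
Divide through and combine into a single rational function.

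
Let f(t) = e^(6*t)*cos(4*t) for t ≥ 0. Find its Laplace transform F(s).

F(s) = (s - 6)/((s - 6)^2 + 16)

L{cos(4t)} = s/(s^2 + 16).
By the first shifting theorem, multiplying by e^(6t) replaces s with s - 6.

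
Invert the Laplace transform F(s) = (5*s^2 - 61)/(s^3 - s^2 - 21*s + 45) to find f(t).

Factor the denominator: s^3 - s^2 - 21*s + 45 = (s - 3)^2*(s + 5).
Partial fraction decomposition gives [4/(s - 3)] + [-2/(s - 3)^2] + [1/(s + 5)].
Invert each term: 4/(s - 3) ↔ 4e^(3t); -2/(s - 3)^2 ↔ -2t·e^(3t); 1/(s + 5) ↔ e^(-5t).

f(t) = -2*t*exp(3*t) + 4*exp(3*t) + exp(-5*t)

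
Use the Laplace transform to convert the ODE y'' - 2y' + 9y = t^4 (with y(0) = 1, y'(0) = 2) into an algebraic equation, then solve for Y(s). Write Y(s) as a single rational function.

Y(s) = (s^6 + 24)/(s^7 - 2*s^6 + 9*s^5)

Transform both sides with L{·}.
The derivative rules (L{y''} = s^2 Y - s·y(0) - y'(0) and L{y'} = sY - y(0), with y(0) = 1, y'(0) = 2) turn the left side into (s^2 - 2*s + 9)Y - (s).
The right side is L{t^4} = 24/s^5.
So (s^2 - 2*s + 9)Y = 24/s^5 + (s).
Solve for Y(s) and write it as one ratio of polynomials.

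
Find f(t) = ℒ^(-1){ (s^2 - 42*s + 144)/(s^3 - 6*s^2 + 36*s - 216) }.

f(t) = -exp(6*t) - 5*sin(6*t) + 2*cos(6*t)

Factor the denominator: s^3 - 6*s^2 + 36*s - 216 = (s - 6)*(s^2 + 36).
Partial fraction decomposition gives [-1/(s - 6)] + [2*s/(s^2 + 36)] + [-30/(s^2 + 36)].
Invert each term: -1/(s - 6) ↔ -e^(6t); 2·s/(s^2 + 36) ↔ 2cos(6t); -5·6/(s^2 + 36) ↔ -5sin(6t).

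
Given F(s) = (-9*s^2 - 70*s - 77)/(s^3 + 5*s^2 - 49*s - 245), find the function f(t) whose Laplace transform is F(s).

f(t) = -6*exp(7*t) - 2*exp(-5*t) - exp(-7*t)

Factor the denominator: s^3 + 5*s^2 - 49*s - 245 = (s - 7)*(s + 5)*(s + 7).
Partial fraction decomposition gives [-1/(s + 7)] + [-6/(s - 7)] + [-2/(s + 5)].
Invert each term: -1/(s + 7) ↔ -e^(-7t); -6/(s - 7) ↔ -6e^(7t); -2/(s + 5) ↔ -2e^(-5t).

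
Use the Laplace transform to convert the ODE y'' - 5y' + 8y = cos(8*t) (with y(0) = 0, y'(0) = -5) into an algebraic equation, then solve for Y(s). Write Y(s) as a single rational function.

Apply the Laplace transform to the equation.
With L{y''} = s^2 Y - s·y(0) - y'(0) and L{y'} = sY - y(0), with y(0) = 0, y'(0) = -5: the LHS transforms to (s^2 - 5*s + 8)Y - (-5).
The right side is L{cos(8*t)} = s/(s^2 + 64).
So (s^2 - 5*s + 8)Y = s/(s^2 + 64) + (-5).
Solve for Y(s) and write it as one ratio of polynomials.

Y(s) = (-5*s^2 + s - 320)/(s^4 - 5*s^3 + 72*s^2 - 320*s + 512)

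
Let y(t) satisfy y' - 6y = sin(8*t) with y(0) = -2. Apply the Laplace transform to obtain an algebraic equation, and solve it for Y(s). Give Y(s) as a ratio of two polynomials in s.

Y(s) = (-2*s^2 - 120)/(s^3 - 6*s^2 + 64*s - 384)

Apply the Laplace transform to the equation.
Using L{y'} = sY - y(0) = sY - (-2), the left side becomes (s - 6)Y - (-2).
The right side is L{sin(8*t)} = 8/(s^2 + 64).
So (s - 6)Y = 8/(s^2 + 64) + (-2).
Divide through and combine into a single rational function.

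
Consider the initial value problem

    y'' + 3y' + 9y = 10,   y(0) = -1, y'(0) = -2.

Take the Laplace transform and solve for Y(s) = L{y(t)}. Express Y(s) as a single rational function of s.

Y(s) = (-s^2 - 5*s + 10)/(s^3 + 3*s^2 + 9*s)

Apply the Laplace transform to the equation.
Using L{y''} = s^2 Y - s·y(0) - y'(0) and L{y'} = sY - y(0), with y(0) = -1, y'(0) = -2, the left side becomes (s^2 + 3*s + 9)Y - (-s - 5).
The right side is L{10} = 10/s.
So (s^2 + 3*s + 9)Y = 10/s + (-s - 5).
Divide through and combine into a single rational function.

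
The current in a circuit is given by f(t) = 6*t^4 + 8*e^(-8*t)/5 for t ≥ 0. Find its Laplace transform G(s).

G(s) = 8/(5*(s + 8)) + 144/s^5

Apply the Laplace transform termwise.
(8/5)·[L{e^(-8t)} = 1/(s + 8)]; (6)·[L{t^4} = 4!/s^5 = 24/s^5].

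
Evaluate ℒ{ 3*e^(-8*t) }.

L{3} = 3/s.
By the first shifting theorem, multiplying by e^(-8t) replaces s with s + 8.

3/(s + 8)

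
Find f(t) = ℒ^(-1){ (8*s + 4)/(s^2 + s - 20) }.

f(t) = 4*exp(4*t) + 4*exp(-5*t)

Factor the denominator: s^2 + s - 20 = (s - 4)*(s + 5).
Partial fraction decomposition gives [4/(s + 5)] + [4/(s - 4)].
Invert each term: 4/(s + 5) ↔ 4e^(-5t); 4/(s - 4) ↔ 4e^(4t).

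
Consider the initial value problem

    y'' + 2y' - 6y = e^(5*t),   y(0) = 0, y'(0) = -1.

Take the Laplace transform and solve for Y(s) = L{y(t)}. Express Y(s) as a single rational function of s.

Transform both sides with L{·}.
Using L{y''} = s^2 Y - s·y(0) - y'(0) and L{y'} = sY - y(0), with y(0) = 0, y'(0) = -1, the left side becomes (s^2 + 2*s - 6)Y - (-1).
The right side is L{e^(5*t)} = 1/(s - 5).
So (s^2 + 2*s - 6)Y = 1/(s - 5) + (-1).
Isolate Y and clear denominators.

Y(s) = (-s + 6)/(s^3 - 3*s^2 - 16*s + 30)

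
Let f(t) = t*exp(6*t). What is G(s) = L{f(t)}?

G(s) = (s - 6)^(-2)

L{e^(6t)} = 1/(s - 6).
Then apply L{t·g(t)} = -d/ds[H(s)] with H(s) = 1/(s - 6):
differentiating 1 time and applying the sign gives (s - 6)^(-2).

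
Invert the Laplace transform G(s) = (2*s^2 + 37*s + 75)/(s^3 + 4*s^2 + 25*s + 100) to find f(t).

f(t) = 5*sin(5*t) + 3*cos(5*t) - exp(-4*t)

Factor the denominator: s^3 + 4*s^2 + 25*s + 100 = (s + 4)*(s^2 + 25).
Partial fraction decomposition gives [-1/(s + 4)] + [3*s/(s^2 + 25)] + [25/(s^2 + 25)].
Invert each term: -1/(s + 4) ↔ -e^(-4t); 3·s/(s^2 + 25) ↔ 3cos(5t); 5·5/(s^2 + 25) ↔ 5sin(5t).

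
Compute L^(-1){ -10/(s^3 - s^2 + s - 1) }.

Factor the denominator: s^3 - s^2 + s - 1 = (s - 1)*(s^2 + 1).
Partial fraction decomposition gives [-5/(s - 1)] + [5*s/(s^2 + 1)] + [5/(s^2 + 1)].
Invert each term: -5/(s - 1) ↔ -5e^(t); 5·s/(s^2 + 1) ↔ 5cos(t); 5·1/(s^2 + 1) ↔ 5sin(t).

-5*exp(t) + 5*sin(t) + 5*cos(t)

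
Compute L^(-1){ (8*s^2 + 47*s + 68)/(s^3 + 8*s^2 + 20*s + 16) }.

Factor the denominator: s^3 + 8*s^2 + 20*s + 16 = (s + 2)^2*(s + 4).
Partial fraction decomposition gives [6/(s + 2)] + [3/(s + 2)^2] + [2/(s + 4)].
Invert each term: 6/(s + 2) ↔ 6e^(-2t); 3/(s + 2)^2 ↔ 3t·e^(-2t); 2/(s + 4) ↔ 2e^(-4t).

3*t*exp(-2*t) + 6*exp(-2*t) + 2*exp(-4*t)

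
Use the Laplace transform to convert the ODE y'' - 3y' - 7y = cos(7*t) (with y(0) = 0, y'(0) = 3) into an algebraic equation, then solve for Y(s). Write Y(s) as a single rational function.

Transform both sides with L{·}.
Using L{y''} = s^2 Y - s·y(0) - y'(0) and L{y'} = sY - y(0), with y(0) = 0, y'(0) = 3, the left side becomes (s^2 - 3*s - 7)Y - (3).
The right side is L{cos(7*t)} = s/(s^2 + 49).
So (s^2 - 3*s - 7)Y = s/(s^2 + 49) + (3).
Divide through and combine into a single rational function.

Y(s) = (3*s^2 + s + 147)/(s^4 - 3*s^3 + 42*s^2 - 147*s - 343)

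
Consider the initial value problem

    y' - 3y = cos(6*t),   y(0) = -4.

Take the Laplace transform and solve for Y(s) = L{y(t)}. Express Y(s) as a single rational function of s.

Take the Laplace transform of both sides.
The derivative rules (L{y'} = sY - y(0) = sY - (-4)) turn the left side into (s - 3)Y - (-4).
The right side is L{cos(6*t)} = s/(s^2 + 36).
So (s - 3)Y = s/(s^2 + 36) + (-4).
Divide through and combine into a single rational function.

Y(s) = (-4*s^2 + s - 144)/(s^3 - 3*s^2 + 36*s - 108)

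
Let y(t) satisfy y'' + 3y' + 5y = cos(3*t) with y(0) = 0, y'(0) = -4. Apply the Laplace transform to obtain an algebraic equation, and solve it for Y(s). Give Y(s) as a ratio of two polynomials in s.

Y(s) = (-4*s^2 + s - 36)/(s^4 + 3*s^3 + 14*s^2 + 27*s + 45)

Take the Laplace transform of both sides.
With L{y''} = s^2 Y - s·y(0) - y'(0) and L{y'} = sY - y(0), with y(0) = 0, y'(0) = -4: the LHS transforms to (s^2 + 3*s + 5)Y - (-4).
The right side is L{cos(3*t)} = s/(s^2 + 9).
So (s^2 + 3*s + 5)Y = s/(s^2 + 9) + (-4).
Isolate Y and clear denominators.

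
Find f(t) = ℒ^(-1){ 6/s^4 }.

f(t) = t^3

Since L{t^3} = 3!/s^4 = 6/s^4, the inverse is t^3.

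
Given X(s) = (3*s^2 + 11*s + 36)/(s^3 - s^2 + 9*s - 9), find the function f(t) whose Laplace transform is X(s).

Factor the denominator: s^3 - s^2 + 9*s - 9 = (s - 1)*(s^2 + 9).
Partial fraction decomposition gives [5/(s - 1)] + [-2*s/(s^2 + 9)] + [9/(s^2 + 9)].
Invert each term: 5/(s - 1) ↔ 5e^(t); -2·s/(s^2 + 9) ↔ -2cos(3t); 3·3/(s^2 + 9) ↔ 3sin(3t).

f(t) = 5*exp(t) + 3*sin(3*t) - 2*cos(3*t)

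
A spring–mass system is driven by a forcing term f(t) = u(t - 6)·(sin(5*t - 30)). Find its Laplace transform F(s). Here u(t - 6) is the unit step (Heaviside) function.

F(s) = 5*exp(-6*s)/(s^2 + 25)

By the second shifting theorem, L{u(t - c)·g(t - c)} = e^(-cs)·G(s) with c = 6 and G(s) = L{g(t)}.
L{sin(5t)} = 5/(s^2 + 25).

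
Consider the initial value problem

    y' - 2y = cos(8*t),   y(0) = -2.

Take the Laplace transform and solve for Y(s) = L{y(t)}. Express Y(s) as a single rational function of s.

Y(s) = (-2*s^2 + s - 128)/(s^3 - 2*s^2 + 64*s - 128)

Transform both sides with L{·}.
Using L{y'} = sY - y(0) = sY - (-2), the left side becomes (s - 2)Y - (-2).
The right side is L{cos(8*t)} = s/(s^2 + 64).
So (s - 2)Y = s/(s^2 + 64) + (-2).
Divide through and combine into a single rational function.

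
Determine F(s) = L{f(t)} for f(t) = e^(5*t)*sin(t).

L{sin(t)} = 1/(s^2 + 1).
By the first shifting theorem, multiplying by e^(5t) replaces s with s - 5.

F(s) = 1/((s - 5)^2 + 1)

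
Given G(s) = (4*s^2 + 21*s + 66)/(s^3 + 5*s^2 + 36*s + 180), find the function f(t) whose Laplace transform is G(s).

f(t) = sin(6*t) + 3*cos(6*t) + exp(-5*t)

Factor the denominator: s^3 + 5*s^2 + 36*s + 180 = (s + 5)*(s^2 + 36).
Partial fraction decomposition gives [1/(s + 5)] + [3*s/(s^2 + 36)] + [6/(s^2 + 36)].
Invert each term: 1/(s + 5) ↔ e^(-5t); 3·s/(s^2 + 36) ↔ 3cos(6t); 1·6/(s^2 + 36) ↔ sin(6t).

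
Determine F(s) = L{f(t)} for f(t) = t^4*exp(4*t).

F(s) = 24/(s - 4)^5

L{t^4} = 4!/s^5 = 24/s^5.
By the first shifting theorem, multiplying by e^(4t) replaces s with s - 4.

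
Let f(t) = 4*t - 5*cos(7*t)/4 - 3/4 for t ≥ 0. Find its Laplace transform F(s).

F(s) = -5*s/(4*(s^2 + 49)) - 3/(4*s) + 4/s^2

The transform is linear, so treat each term independently.
L{-3/4} = (-3/4)/s; (-5/4)·[L{cos(7t)} = s/(s^2 + 49)]; (4)·[L{t} = 1!/s^2 = 1/s^2].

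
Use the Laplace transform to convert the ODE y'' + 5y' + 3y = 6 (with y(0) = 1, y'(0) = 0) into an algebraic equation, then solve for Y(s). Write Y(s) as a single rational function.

Y(s) = (s^2 + 5*s + 6)/(s^3 + 5*s^2 + 3*s)

Take the Laplace transform of both sides.
The derivative rules (L{y''} = s^2 Y - s·y(0) - y'(0) and L{y'} = sY - y(0), with y(0) = 1, y'(0) = 0) turn the left side into (s^2 + 5*s + 3)Y - (s + 5).
The right side is L{6} = 6/s.
So (s^2 + 5*s + 3)Y = 6/s + (s + 5).
Divide through and combine into a single rational function.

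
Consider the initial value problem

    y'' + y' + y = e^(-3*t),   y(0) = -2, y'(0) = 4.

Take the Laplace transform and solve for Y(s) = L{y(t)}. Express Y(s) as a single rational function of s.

Transform both sides with L{·}.
Using L{y''} = s^2 Y - s·y(0) - y'(0) and L{y'} = sY - y(0), with y(0) = -2, y'(0) = 4, the left side becomes (s^2 + s + 1)Y - (-2*s + 2).
The right side is L{e^(-3*t)} = 1/(s + 3).
So (s^2 + s + 1)Y = 1/(s + 3) + (-2*s + 2).
Solve for Y(s) and write it as one ratio of polynomials.

Y(s) = (-2*s^2 - 4*s + 7)/(s^3 + 4*s^2 + 4*s + 3)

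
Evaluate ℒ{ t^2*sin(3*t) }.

18*(s^2 - 3)/(s^2 + 9)^3

L{sin(3t)} = 3/(s^2 + 9).
Then apply L{t^2·g(t)} = (-1)^2 d^2/ds^2[G(s)] with G(s) = 3/(s^2 + 9):
differentiating 2 times and applying the sign gives 18*(s^2 - 3)/(s^2 + 9)^3.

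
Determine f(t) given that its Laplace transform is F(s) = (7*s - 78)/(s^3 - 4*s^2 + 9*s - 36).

Factor the denominator: s^3 - 4*s^2 + 9*s - 36 = (s - 4)*(s^2 + 9).
Partial fraction decomposition gives [-2/(s - 4)] + [2*s/(s^2 + 9)] + [15/(s^2 + 9)].
Invert each term: -2/(s - 4) ↔ -2e^(4t); 2·s/(s^2 + 9) ↔ 2cos(3t); 5·3/(s^2 + 9) ↔ 5sin(3t).

f(t) = -2*exp(4*t) + 5*sin(3*t) + 2*cos(3*t)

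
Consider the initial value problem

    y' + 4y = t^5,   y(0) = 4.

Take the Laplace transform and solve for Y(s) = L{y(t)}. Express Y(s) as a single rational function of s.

Laplace-transform each side.
The derivative rules (L{y'} = sY - y(0) = sY - 4) turn the left side into (s + 4)Y - (4).
The right side is L{t^5} = 120/s^6.
So (s + 4)Y = 120/s^6 + (4).
Solve for Y(s) and write it as one ratio of polynomials.

Y(s) = (4*s^6 + 120)/(s^7 + 4*s^6)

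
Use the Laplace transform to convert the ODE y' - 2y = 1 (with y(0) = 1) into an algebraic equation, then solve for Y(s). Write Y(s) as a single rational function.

Y(s) = (s + 1)/(s^2 - 2*s)

Laplace-transform each side.
The derivative rules (L{y'} = sY - y(0) = sY - 1) turn the left side into (s - 2)Y - (1).
The right side is L{1} = 1/s.
So (s - 2)Y = 1/s + (1).
Solve for Y(s) and write it as one ratio of polynomials.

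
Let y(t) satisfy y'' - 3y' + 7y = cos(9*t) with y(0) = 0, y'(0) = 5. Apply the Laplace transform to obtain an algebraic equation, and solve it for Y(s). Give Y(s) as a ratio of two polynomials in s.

Apply the Laplace transform to the equation.
The derivative rules (L{y''} = s^2 Y - s·y(0) - y'(0) and L{y'} = sY - y(0), with y(0) = 0, y'(0) = 5) turn the left side into (s^2 - 3*s + 7)Y - (5).
The right side is L{cos(9*t)} = s/(s^2 + 81).
So (s^2 - 3*s + 7)Y = s/(s^2 + 81) + (5).
Isolate Y and clear denominators.

Y(s) = (5*s^2 + s + 405)/(s^4 - 3*s^3 + 88*s^2 - 243*s + 567)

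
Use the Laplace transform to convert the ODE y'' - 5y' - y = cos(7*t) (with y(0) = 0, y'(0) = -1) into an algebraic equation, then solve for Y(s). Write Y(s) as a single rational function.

Transform both sides with L{·}.
The derivative rules (L{y''} = s^2 Y - s·y(0) - y'(0) and L{y'} = sY - y(0), with y(0) = 0, y'(0) = -1) turn the left side into (s^2 - 5*s - 1)Y - (-1).
The right side is L{cos(7*t)} = s/(s^2 + 49).
So (s^2 - 5*s - 1)Y = s/(s^2 + 49) + (-1).
Divide through and combine into a single rational function.

Y(s) = (-s^2 + s - 49)/(s^4 - 5*s^3 + 48*s^2 - 245*s - 49)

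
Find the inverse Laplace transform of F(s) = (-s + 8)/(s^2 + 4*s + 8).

Complete the square in the denominator: s^2 + 4*s + 8 = (s + 2)^2 + 2^2.
Split the numerator to match: -s + 8 = -1·(s + 2) + 5·2.
Invert each term: -1·(s + 2)/((s + 2)^2 + 4) ↔ -e^(-2t)cos(2t); 5·2/((s + 2)^2 + 4) ↔ 5e^(-2t)sin(2t).

5*exp(-2*t)*sin(2*t) - exp(-2*t)*cos(2*t)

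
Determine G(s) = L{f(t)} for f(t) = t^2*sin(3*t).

G(s) = 18*(s^2 - 3)/(s^2 + 9)^3

L{sin(3t)} = 3/(s^2 + 9).
Then apply L{t^2·g(t)} = (-1)^2 d^2/ds^2[H(s)] with H(s) = 3/(s^2 + 9):
differentiating 2 times and applying the sign gives 18*(s^2 - 3)/(s^2 + 9)^3.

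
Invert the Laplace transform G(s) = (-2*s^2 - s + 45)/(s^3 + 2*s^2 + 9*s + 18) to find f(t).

Factor the denominator: s^3 + 2*s^2 + 9*s + 18 = (s + 2)*(s^2 + 9).
Partial fraction decomposition gives [3/(s + 2)] + [-5*s/(s^2 + 9)] + [9/(s^2 + 9)].
Invert each term: 3/(s + 2) ↔ 3e^(-2t); -5·s/(s^2 + 9) ↔ -5cos(3t); 3·3/(s^2 + 9) ↔ 3sin(3t).

f(t) = 3*sin(3*t) - 5*cos(3*t) + 3*exp(-2*t)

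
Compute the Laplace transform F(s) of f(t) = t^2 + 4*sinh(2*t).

F(s) = 8/(s^2 - 4) + 2/s^3

By linearity of the Laplace transform, transform each term separately.
(4)·[L{sinh(2t)} = 2/(s^2 - 4)]; L{t^2} = 2!/s^3 = 2/s^3.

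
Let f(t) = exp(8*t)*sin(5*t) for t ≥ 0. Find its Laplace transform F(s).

F(s) = 5/((s - 8)^2 + 25)

L{sin(5t)} = 5/(s^2 + 25).
By the first shifting theorem, multiplying by e^(8t) replaces s with s - 8.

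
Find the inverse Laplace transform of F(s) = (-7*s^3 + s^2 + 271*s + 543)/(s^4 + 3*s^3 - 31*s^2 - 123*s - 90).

exp(6*t) - 5*exp(-t) - 2*exp(-3*t) - exp(-5*t)

Factor the denominator: s^4 + 3*s^3 - 31*s^2 - 123*s - 90 = (s - 6)*(s + 1)*(s + 3)*(s + 5).
Partial fraction decomposition gives [-5/(s + 1)] + [1/(s - 6)] + [-2/(s + 3)] + [-1/(s + 5)].
Invert each term: -5/(s + 1) ↔ -5e^(-t); 1/(s - 6) ↔ e^(6t); -2/(s + 3) ↔ -2e^(-3t); -1/(s + 5) ↔ -e^(-5t).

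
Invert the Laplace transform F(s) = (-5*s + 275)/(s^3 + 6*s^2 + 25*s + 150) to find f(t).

f(t) = 5*sin(5*t) - 5*cos(5*t) + 5*exp(-6*t)

Factor the denominator: s^3 + 6*s^2 + 25*s + 150 = (s + 6)*(s^2 + 25).
Partial fraction decomposition gives [5/(s + 6)] + [-5*s/(s^2 + 25)] + [25/(s^2 + 25)].
Invert each term: 5/(s + 6) ↔ 5e^(-6t); -5·s/(s^2 + 25) ↔ -5cos(5t); 5·5/(s^2 + 25) ↔ 5sin(5t).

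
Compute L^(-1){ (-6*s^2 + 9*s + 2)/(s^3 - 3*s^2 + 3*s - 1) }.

5*t^2*exp(t)/2 - 3*t*exp(t) - 6*exp(t)

Factor the denominator: s^3 - 3*s^2 + 3*s - 1 = (s - 1)^3.
Partial fraction decomposition gives [-6/(s - 1)] + [-3/(s - 1)^2] + [5/(s - 1)^3].
Invert each term: -6/(s - 1) ↔ -6e^(t); -3/(s - 1)^2 ↔ -3t·e^(t); 5/(s - 1)^3 ↔ (5/2)t^2·e^(t).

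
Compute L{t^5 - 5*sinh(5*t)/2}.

-25/(2*(s^2 - 25)) + 120/s^6

The transform is linear, so treat each term independently.
(-5/2)·[L{sinh(5t)} = 5/(s^2 - 25)]; L{t^5} = 5!/s^6 = 120/s^6.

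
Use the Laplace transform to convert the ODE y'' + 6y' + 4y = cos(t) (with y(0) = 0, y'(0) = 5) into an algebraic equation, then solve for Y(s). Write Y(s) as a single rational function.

Y(s) = (5*s^2 + s + 5)/(s^4 + 6*s^3 + 5*s^2 + 6*s + 4)

Transform both sides with L{·}.
Using L{y''} = s^2 Y - s·y(0) - y'(0) and L{y'} = sY - y(0), with y(0) = 0, y'(0) = 5, the left side becomes (s^2 + 6*s + 4)Y - (5).
The right side is L{cos(t)} = s/(s^2 + 1).
So (s^2 + 6*s + 4)Y = s/(s^2 + 1) + (5).
Isolate Y and clear denominators.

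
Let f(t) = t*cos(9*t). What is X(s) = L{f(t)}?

L{cos(9t)} = s/(s^2 + 81).
Then apply L{t·g(t)} = -d/ds[G(s)] with G(s) = s/(s^2 + 81):
differentiating 1 time and applying the sign gives (s - 9)*(s + 9)/(s^2 + 81)^2.

X(s) = (s - 9)*(s + 9)/(s^2 + 81)^2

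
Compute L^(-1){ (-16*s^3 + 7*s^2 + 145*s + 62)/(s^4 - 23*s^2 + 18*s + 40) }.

Factor the denominator: s^4 - 23*s^2 + 18*s + 40 = (s - 4)*(s - 2)*(s + 1)*(s + 5).
Partial fraction decomposition gives [-1/(s + 1)] + [-6/(s - 2)] + [-6/(s + 5)] + [-3/(s - 4)].
Invert each term: -1/(s + 1) ↔ -e^(-t); -6/(s - 2) ↔ -6e^(2t); -6/(s + 5) ↔ -6e^(-5t); -3/(s - 4) ↔ -3e^(4t).

-3*exp(4*t) - 6*exp(2*t) - exp(-t) - 6*exp(-5*t)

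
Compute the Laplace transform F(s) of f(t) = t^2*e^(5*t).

L{e^(5t)} = 1/(s - 5).
Then apply L{t^2·g(t)} = (-1)^2 d^2/ds^2[G(s)] with G(s) = 1/(s - 5):
differentiating 2 times and applying the sign gives 2/(s - 5)^3.

F(s) = 2/(s - 5)^3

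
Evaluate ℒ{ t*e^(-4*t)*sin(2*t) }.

L{sin(2t)} = 2/(s^2 + 4).
Multiplying by e^(-4t) shifts s → s + 4, so L{e^(-4*t)*sin(2*t)} = 2/((s + 4)^2 + 4).
Then apply L{t·g(t)} = -d/ds[H(s)] with H(s) = 2/((s + 4)^2 + 4):
differentiating 1 time and applying the sign gives 4*(s + 4)/(s^2 + 8*s + 20)^2.

4*(s + 4)/(s^2 + 8*s + 20)^2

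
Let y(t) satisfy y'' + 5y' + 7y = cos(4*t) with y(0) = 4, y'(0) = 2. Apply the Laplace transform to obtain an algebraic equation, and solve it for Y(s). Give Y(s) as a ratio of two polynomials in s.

Y(s) = (4*s^3 + 22*s^2 + 65*s + 352)/(s^4 + 5*s^3 + 23*s^2 + 80*s + 112)

Transform both sides with L{·}.
With L{y''} = s^2 Y - s·y(0) - y'(0) and L{y'} = sY - y(0), with y(0) = 4, y'(0) = 2: the LHS transforms to (s^2 + 5*s + 7)Y - (4*s + 22).
The right side is L{cos(4*t)} = s/(s^2 + 16).
So (s^2 + 5*s + 7)Y = s/(s^2 + 16) + (4*s + 22).
Isolate Y and clear denominators.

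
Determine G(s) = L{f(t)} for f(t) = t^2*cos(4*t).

L{cos(4t)} = s/(s^2 + 16).
Then apply L{t^2·g(t)} = (-1)^2 d^2/ds^2[H(s)] with H(s) = s/(s^2 + 16):
differentiating 2 times and applying the sign gives 2*s*(s^2 - 48)/(s^2 + 16)^3.

G(s) = 2*s*(s^2 - 48)/(s^2 + 16)^3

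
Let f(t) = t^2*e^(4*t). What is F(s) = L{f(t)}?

L{e^(4t)} = 1/(s - 4).
Then apply L{t^2·g(t)} = (-1)^2 d^2/ds^2[G(s)] with G(s) = 1/(s - 4):
differentiating 2 times and applying the sign gives 2/(s - 4)^3.

F(s) = 2/(s - 4)^3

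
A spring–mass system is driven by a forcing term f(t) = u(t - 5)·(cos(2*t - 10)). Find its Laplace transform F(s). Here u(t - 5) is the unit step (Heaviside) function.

F(s) = s*exp(-5*s)/(s^2 + 4)

By the second shifting theorem, L{u(t - c)·g(t - c)} = e^(-cs)·G(s) with c = 5 and G(s) = L{g(t)}.
L{cos(2t)} = s/(s^2 + 4).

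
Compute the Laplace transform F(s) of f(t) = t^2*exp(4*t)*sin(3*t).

F(s) = 18*(s^2 - 8*s + 13)/(s^2 - 8*s + 25)^3

L{sin(3t)} = 3/(s^2 + 9).
Multiplying by e^(4t) shifts s → s - 4, so L{exp(4*t)*sin(3*t)} = 3/((s - 4)^2 + 9).
Then apply L{t^2·g(t)} = (-1)^2 d^2/ds^2[G(s)] with G(s) = 3/((s - 4)^2 + 9):
differentiating 2 times and applying the sign gives 18*(s^2 - 8*s + 13)/(s^2 - 8*s + 25)^3.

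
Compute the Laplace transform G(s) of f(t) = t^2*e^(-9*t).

G(s) = 2/(s + 9)^3

L{e^(-9t)} = 1/(s + 9).
Then apply L{t^2·g(t)} = (-1)^2 d^2/ds^2[H(s)] with H(s) = 1/(s + 9):
differentiating 2 times and applying the sign gives 2/(s + 9)^3.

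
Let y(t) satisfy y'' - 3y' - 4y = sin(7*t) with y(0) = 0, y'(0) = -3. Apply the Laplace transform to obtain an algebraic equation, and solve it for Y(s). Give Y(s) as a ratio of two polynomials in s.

Y(s) = (-3*s^2 - 140)/(s^4 - 3*s^3 + 45*s^2 - 147*s - 196)

Transform both sides with L{·}.
The derivative rules (L{y''} = s^2 Y - s·y(0) - y'(0) and L{y'} = sY - y(0), with y(0) = 0, y'(0) = -3) turn the left side into (s^2 - 3*s - 4)Y - (-3).
The right side is L{sin(7*t)} = 7/(s^2 + 49).
So (s^2 - 3*s - 4)Y = 7/(s^2 + 49) + (-3).
Divide through and combine into a single rational function.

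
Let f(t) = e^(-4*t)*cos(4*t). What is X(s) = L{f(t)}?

L{cos(4t)} = s/(s^2 + 16).
By the first shifting theorem, multiplying by e^(-4t) replaces s with s + 4.

X(s) = (s + 4)/((s + 4)^2 + 16)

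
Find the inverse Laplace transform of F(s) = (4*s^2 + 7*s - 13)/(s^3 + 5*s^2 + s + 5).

Factor the denominator: s^3 + 5*s^2 + s + 5 = (s + 5)*(s^2 + 1).
Partial fraction decomposition gives [2/(s + 5)] + [2*s/(s^2 + 1)] + [-3/(s^2 + 1)].
Invert each term: 2/(s + 5) ↔ 2e^(-5t); 2·s/(s^2 + 1) ↔ 2cos(t); -3·1/(s^2 + 1) ↔ -3sin(t).

-3*sin(t) + 2*cos(t) + 2*exp(-5*t)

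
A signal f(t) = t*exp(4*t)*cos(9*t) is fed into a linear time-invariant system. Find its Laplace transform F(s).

L{cos(9t)} = s/(s^2 + 81).
Multiplying by e^(4t) shifts s → s - 4, so L{exp(4*t)*cos(9*t)} = (s - 4)/((s - 4)^2 + 81).
Then apply L{t·g(t)} = -d/ds[G(s)] with G(s) = (s - 4)/((s - 4)^2 + 81):
differentiating 1 time and applying the sign gives (s - 13)*(s + 5)/(s^2 - 8*s + 97)^2.

F(s) = (s - 13)*(s + 5)/(s^2 - 8*s + 97)^2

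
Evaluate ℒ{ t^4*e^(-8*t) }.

L{t^4} = 4!/s^5 = 24/s^5.
By the first shifting theorem, multiplying by e^(-8t) replaces s with s + 8.

24/(s + 8)^5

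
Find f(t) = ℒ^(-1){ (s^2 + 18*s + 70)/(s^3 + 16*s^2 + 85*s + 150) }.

Factor the denominator: s^3 + 16*s^2 + 85*s + 150 = (s + 5)^2*(s + 6).
Partial fraction decomposition gives [3/(s + 5)] + [5/(s + 5)^2] + [-2/(s + 6)].
Invert each term: 3/(s + 5) ↔ 3e^(-5t); 5/(s + 5)^2 ↔ 5t·e^(-5t); -2/(s + 6) ↔ -2e^(-6t).

f(t) = 5*t*exp(-5*t) + 3*exp(-5*t) - 2*exp(-6*t)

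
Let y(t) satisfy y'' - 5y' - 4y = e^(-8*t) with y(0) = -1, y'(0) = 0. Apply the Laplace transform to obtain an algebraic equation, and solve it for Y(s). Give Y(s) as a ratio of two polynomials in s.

Y(s) = (-s^2 - 3*s + 41)/(s^3 + 3*s^2 - 44*s - 32)

Apply the Laplace transform to the equation.
Using L{y''} = s^2 Y - s·y(0) - y'(0) and L{y'} = sY - y(0), with y(0) = -1, y'(0) = 0, the left side becomes (s^2 - 5*s - 4)Y - (-s + 5).
The right side is L{e^(-8*t)} = 1/(s + 8).
So (s^2 - 5*s - 4)Y = 1/(s + 8) + (-s + 5).
Divide through and combine into a single rational function.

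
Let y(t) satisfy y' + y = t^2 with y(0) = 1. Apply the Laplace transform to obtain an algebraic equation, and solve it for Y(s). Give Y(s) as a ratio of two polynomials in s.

Transform both sides with L{·}.
Using L{y'} = sY - y(0) = sY - 1, the left side becomes (s + 1)Y - (1).
The right side is L{t^2} = 2/s^3.
So (s + 1)Y = 2/s^3 + (1).
Solve for Y(s) and write it as one ratio of polynomials.

Y(s) = (s^3 + 2)/(s^4 + s^3)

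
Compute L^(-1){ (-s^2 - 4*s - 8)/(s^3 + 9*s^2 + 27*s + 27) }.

Factor the denominator: s^3 + 9*s^2 + 27*s + 27 = (s + 3)^3.
Partial fraction decomposition gives [-1/(s + 3)] + [2/(s + 3)^2] + [-5/(s + 3)^3].
Invert each term: -1/(s + 3) ↔ -e^(-3t); 2/(s + 3)^2 ↔ 2t·e^(-3t); -5/(s + 3)^3 ↔ (-5/2)t^2·e^(-3t).

-5*t^2*exp(-3*t)/2 + 2*t*exp(-3*t) - exp(-3*t)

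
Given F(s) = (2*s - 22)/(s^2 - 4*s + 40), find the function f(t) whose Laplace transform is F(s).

f(t) = -3*exp(2*t)*sin(6*t) + 2*exp(2*t)*cos(6*t)

Complete the square in the denominator: s^2 - 4*s + 40 = (s - 2)^2 + 6^2.
Split the numerator to match: 2*s - 22 = 2·(s - 2) - 3·6.
Invert each term: 2·(s - 2)/((s - 2)^2 + 36) ↔ 2e^(2t)cos(6t); -3·6/((s - 2)^2 + 36) ↔ -3e^(2t)sin(6t).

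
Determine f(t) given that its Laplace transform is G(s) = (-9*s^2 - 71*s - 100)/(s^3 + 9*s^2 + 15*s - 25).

f(t) = -5*t*exp(-5*t) - 5*exp(t) - 4*exp(-5*t)

Factor the denominator: s^3 + 9*s^2 + 15*s - 25 = (s - 1)*(s + 5)^2.
Partial fraction decomposition gives [-4/(s + 5)] + [-5/(s + 5)^2] + [-5/(s - 1)].
Invert each term: -4/(s + 5) ↔ -4e^(-5t); -5/(s + 5)^2 ↔ -5t·e^(-5t); -5/(s - 1) ↔ -5e^(t).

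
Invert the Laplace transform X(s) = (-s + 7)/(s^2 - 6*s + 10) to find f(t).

f(t) = 4*exp(3*t)*sin(t) - exp(3*t)*cos(t)

Complete the square in the denominator: s^2 - 6*s + 10 = (s - 3)^2 + 1^2.
Split the numerator to match: -s + 7 = -1·(s - 3) + 4·1.
Invert each term: -1·(s - 3)/((s - 3)^2 + 1) ↔ -e^(3t)cos(t); 4·1/((s - 3)^2 + 1) ↔ 4e^(3t)sin(t).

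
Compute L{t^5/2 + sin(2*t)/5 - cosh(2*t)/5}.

The transform is linear, so treat each term independently.
(1/5)·[L{sin(2t)} = 2/(s^2 + 4)]; (-1/5)·[L{cosh(2t)} = s/(s^2 - 4)]; (1/2)·[L{t^5} = 5!/s^6 = 120/s^6].

-s/(5*(s^2 - 4)) + 2/(5*(s^2 + 4)) + 60/s^6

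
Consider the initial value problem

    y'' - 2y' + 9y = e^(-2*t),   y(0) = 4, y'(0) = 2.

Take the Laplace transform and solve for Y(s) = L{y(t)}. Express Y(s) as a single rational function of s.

Transform both sides with L{·}.
Using L{y''} = s^2 Y - s·y(0) - y'(0) and L{y'} = sY - y(0), with y(0) = 4, y'(0) = 2, the left side becomes (s^2 - 2*s + 9)Y - (4*s - 6).
The right side is L{e^(-2*t)} = 1/(s + 2).
So (s^2 - 2*s + 9)Y = 1/(s + 2) + (4*s - 6).
Isolate Y and clear denominators.

Y(s) = (4*s^2 + 2*s - 11)/(s^3 + 5*s + 18)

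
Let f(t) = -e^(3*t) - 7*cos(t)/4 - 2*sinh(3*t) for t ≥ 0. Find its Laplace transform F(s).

F(s) = -7*s/(4*(s^2 + 1)) - 6/(s^2 - 9) - 1/(s - 3)

Apply the Laplace transform termwise.
(-7/4)·[L{cos(t)} = s/(s^2 + 1)]; (-2)·[L{sinh(3t)} = 3/(s^2 - 9)]; (-1)·[L{e^(3t)} = 1/(s - 3)].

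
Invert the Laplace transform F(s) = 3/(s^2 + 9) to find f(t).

f(t) = sin(3*t)

Since L{sin(3t)} = 3/(s^2 + 9), the inverse is sin(3*t).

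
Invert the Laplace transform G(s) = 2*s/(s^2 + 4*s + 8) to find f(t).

f(t) = -2*exp(-2*t)*sin(2*t) + 2*exp(-2*t)*cos(2*t)

Complete the square in the denominator: s^2 + 4*s + 8 = (s + 2)^2 + 2^2.
Split the numerator to match: 2*s = 2·(s + 2) - 2·2.
Invert each term: 2·(s + 2)/((s + 2)^2 + 4) ↔ 2e^(-2t)cos(2t); -2·2/((s + 2)^2 + 4) ↔ -2e^(-2t)sin(2t).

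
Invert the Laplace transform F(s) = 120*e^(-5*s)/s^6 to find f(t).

The factor e^(-5s) signals a time shift by c = 5 (second shifting theorem).
L{t^5} = 5!/s^6 = 120/s^6, so L^-1{120/s^6} = t^5.
Hence the inverse is u(t - 5) times that function evaluated at t - 5.

f(t) = Heaviside(t - 5)*((t - 5)^5)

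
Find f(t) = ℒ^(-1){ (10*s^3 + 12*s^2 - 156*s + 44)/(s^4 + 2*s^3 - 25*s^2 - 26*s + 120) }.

Factor the denominator: s^4 + 2*s^3 - 25*s^2 - 26*s + 120 = (s - 4)*(s - 2)*(s + 3)*(s + 5).
Partial fraction decomposition gives [1/(s + 5)] + [2/(s - 4)] + [2/(s - 2)] + [5/(s + 3)].
Invert each term: 1/(s + 5) ↔ e^(-5t); 2/(s - 4) ↔ 2e^(4t); 2/(s - 2) ↔ 2e^(2t); 5/(s + 3) ↔ 5e^(-3t).

f(t) = 2*exp(4*t) + 2*exp(2*t) + 5*exp(-3*t) + exp(-5*t)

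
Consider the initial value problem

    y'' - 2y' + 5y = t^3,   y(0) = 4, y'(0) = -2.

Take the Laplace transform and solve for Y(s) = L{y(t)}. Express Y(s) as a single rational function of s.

Transform both sides with L{·}.
The derivative rules (L{y''} = s^2 Y - s·y(0) - y'(0) and L{y'} = sY - y(0), with y(0) = 4, y'(0) = -2) turn the left side into (s^2 - 2*s + 5)Y - (4*s - 10).
The right side is L{t^3} = 6/s^4.
So (s^2 - 2*s + 5)Y = 6/s^4 + (4*s - 10).
Isolate Y and clear denominators.

Y(s) = (4*s^5 - 10*s^4 + 6)/(s^6 - 2*s^5 + 5*s^4)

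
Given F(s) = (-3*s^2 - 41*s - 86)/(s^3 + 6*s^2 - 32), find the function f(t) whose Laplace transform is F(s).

f(t) = -5*t*exp(-4*t) - 5*exp(2*t) + 2*exp(-4*t)

Factor the denominator: s^3 + 6*s^2 - 32 = (s - 2)*(s + 4)^2.
Partial fraction decomposition gives [2/(s + 4)] + [-5/(s + 4)^2] + [-5/(s - 2)].
Invert each term: 2/(s + 4) ↔ 2e^(-4t); -5/(s + 4)^2 ↔ -5t·e^(-4t); -5/(s - 2) ↔ -5e^(2t).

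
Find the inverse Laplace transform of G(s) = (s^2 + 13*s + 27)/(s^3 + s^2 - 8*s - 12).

Factor the denominator: s^3 + s^2 - 8*s - 12 = (s - 3)*(s + 2)^2.
Partial fraction decomposition gives [-2/(s + 2)] + [-1/(s + 2)^2] + [3/(s - 3)].
Invert each term: -2/(s + 2) ↔ -2e^(-2t); -1/(s + 2)^2 ↔ -t·e^(-2t); 3/(s - 3) ↔ 3e^(3t).

-t*exp(-2*t) + 3*exp(3*t) - 2*exp(-2*t)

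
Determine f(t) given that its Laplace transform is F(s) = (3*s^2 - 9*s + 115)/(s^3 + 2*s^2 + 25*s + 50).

f(t) = -sin(5*t) - 2*cos(5*t) + 5*exp(-2*t)

Factor the denominator: s^3 + 2*s^2 + 25*s + 50 = (s + 2)*(s^2 + 25).
Partial fraction decomposition gives [5/(s + 2)] + [-2*s/(s^2 + 25)] + [-5/(s^2 + 25)].
Invert each term: 5/(s + 2) ↔ 5e^(-2t); -2·s/(s^2 + 25) ↔ -2cos(5t); -1·5/(s^2 + 25) ↔ -sin(5t).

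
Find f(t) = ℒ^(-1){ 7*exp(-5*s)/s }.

f(t) = Heaviside(t - 5)*(7)

The factor e^(-5s) signals a time shift by c = 5 (second shifting theorem).
L{7} = 7/s, so L^-1{7/s} = 7.
Hence the inverse is u(t - 5) times that function evaluated at t - 5.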